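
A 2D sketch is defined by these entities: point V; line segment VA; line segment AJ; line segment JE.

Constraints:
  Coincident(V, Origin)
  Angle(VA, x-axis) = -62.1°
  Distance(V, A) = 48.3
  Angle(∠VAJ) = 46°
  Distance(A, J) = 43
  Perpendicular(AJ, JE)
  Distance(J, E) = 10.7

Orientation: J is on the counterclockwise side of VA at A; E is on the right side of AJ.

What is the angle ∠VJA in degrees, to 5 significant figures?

74.787°

V is at the origin; VA runs at -62.1° with length 48.3, so A = 48.3·(cos -62.1°, sin -62.1°) = (22.601, -42.686). ∠VAJ = 46.0°, so AJ runs at -62.1° + (180° − 46.0°) = 71.900° from the x-axis; with |AJ| = 43.0, J = A + 43.0·(cos 71.900°, sin 71.900°) = (35.960, -1.8137). Then cos ∠VJA = JV·JA / (|JV||JA|), giving 74.787°.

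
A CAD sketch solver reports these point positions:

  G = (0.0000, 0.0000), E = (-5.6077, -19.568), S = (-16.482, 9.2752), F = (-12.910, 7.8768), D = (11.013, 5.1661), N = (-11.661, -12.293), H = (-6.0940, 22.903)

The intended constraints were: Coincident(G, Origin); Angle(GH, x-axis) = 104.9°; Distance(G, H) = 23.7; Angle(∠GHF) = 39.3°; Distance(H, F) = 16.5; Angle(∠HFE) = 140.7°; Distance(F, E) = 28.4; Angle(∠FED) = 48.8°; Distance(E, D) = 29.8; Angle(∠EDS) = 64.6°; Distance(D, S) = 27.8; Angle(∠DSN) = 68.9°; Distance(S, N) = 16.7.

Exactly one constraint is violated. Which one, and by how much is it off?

Distance(S, N) = 16.7 — off by 5.40.

G = (0.00, 0.00) ✓; GH at 104.9° ✓; |GH| = 23.70 ✓; ∠GHF = 39.30° ✓; |HF| = 16.50 ✓; ∠HFE = 140.7° ✓; |FE| = 28.40 ✓; ∠FED = 48.80° ✓; |ED| = 29.80 ✓; ∠EDS = 64.60° ✓; |DS| = 27.80 ✓; ∠DSN = 68.90° ✓; |SN| = 22.10 ✗.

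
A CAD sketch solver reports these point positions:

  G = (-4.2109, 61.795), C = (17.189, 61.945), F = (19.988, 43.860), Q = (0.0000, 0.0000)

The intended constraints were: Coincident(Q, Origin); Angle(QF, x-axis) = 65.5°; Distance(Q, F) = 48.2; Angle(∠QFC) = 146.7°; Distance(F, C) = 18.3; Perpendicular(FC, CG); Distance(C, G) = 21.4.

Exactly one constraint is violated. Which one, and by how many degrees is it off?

Perpendicular(FC, CG) — off by 8.40°.

Q = (0.00, 0.00) ✓; QF at 65.50° ✓; |QF| = 48.20 ✓; ∠QFC = 146.7° ✓; |FC| = 18.30 ✓; ∠(FC, CG) = 81.60° ✗; |CG| = 21.40 ✓.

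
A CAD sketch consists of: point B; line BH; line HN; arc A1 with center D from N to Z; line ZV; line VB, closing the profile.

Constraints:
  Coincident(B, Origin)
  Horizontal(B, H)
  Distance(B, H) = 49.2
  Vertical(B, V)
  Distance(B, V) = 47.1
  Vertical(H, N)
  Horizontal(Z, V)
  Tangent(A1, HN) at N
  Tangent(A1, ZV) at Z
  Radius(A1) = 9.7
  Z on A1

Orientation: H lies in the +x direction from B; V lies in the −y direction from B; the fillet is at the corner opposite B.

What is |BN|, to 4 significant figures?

61.80

The virtual corner opposite B is at (49.20, -47.10). A1 meets HN tangentially, so DN is at right angles to HN and since A1 is tangent to ZV there, DZ ⟂ ZV, with radius 9.7, so the center D sits 9.7 in from both sides at D = (39.50, -37.40). That places the tangent points at N = (49.20, -37.40) on HN and Z = (39.50, -47.10) on ZV. Then |BN| = |N − B| = 61.80.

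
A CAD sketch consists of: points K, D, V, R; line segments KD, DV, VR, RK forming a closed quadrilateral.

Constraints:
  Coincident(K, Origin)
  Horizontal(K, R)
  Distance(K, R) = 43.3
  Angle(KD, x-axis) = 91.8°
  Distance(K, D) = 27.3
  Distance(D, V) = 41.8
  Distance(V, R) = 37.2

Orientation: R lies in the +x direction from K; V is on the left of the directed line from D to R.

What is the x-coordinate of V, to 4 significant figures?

39.79

K is at the origin; K and R share the same y with |KR| = 43.3 and R in +x, so R = (43.3, 0). KD runs at 91.8° with |KD| = 27.3, so D = (-0.8575, 27.29). V is determined by |DV| = 41.8 and |VR| = 37.2 together: it lies at the intersection of circle(D, 41.8) and circle(R, 37.2). With |DR| = 51.91, the foot of the radical line on DR is 29.45 from D and the perpendicular offset is √(41.8² − 29.45²) = 29.66. Taking the left-of-DR solution: V = (39.79, 37.03).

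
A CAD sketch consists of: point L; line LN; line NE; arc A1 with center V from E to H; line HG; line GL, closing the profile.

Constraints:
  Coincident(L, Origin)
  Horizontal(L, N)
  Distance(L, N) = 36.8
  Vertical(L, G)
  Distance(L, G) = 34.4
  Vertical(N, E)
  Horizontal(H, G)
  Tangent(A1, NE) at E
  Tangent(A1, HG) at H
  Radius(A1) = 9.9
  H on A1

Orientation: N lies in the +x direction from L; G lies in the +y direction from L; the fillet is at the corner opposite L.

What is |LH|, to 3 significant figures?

43.7

L is at the origin; LN is horizontal with |LN| = 36.8 and N on the +x side, so N = (36.8, 0.00). L and G share the same x with |LG| = 34.4 and G on the +y side, so G = (0.00, 34.4). The virtual corner opposite L is at (36.8, 34.4). Since A1 is tangent to NE there, VE ⟂ NE and the tangent condition forces VH to be normal to HG, with radius 9.9, so the center V sits 9.9 in from both sides at V = (26.9, 24.5). That places the tangent points at E = (36.8, 24.5) on NE and H = (26.9, 34.4) on HG. Then |LH| = |H − L| = 43.7.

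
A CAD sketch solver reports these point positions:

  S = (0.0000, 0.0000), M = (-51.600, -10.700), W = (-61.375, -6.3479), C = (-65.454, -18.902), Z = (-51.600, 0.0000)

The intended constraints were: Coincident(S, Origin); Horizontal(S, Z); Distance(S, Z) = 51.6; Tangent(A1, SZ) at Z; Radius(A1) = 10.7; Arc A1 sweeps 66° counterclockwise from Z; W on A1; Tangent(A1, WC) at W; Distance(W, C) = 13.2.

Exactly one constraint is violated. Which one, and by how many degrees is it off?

Tangent(A1, WC) at W — off by 6.00°.

S = (0.00, 0.00) ✓; S.y = 0.00, Z.y = 0.00 ✓; |SZ| = 51.60 ✓; ∠(MZ, ZS) = 90.00° ✓; |MZ| = 10.70 ✓; bearing(M→W) − bearing(M→Z) = 66.00° ✓; |MW| = 10.70 ✓; ∠(MW, WC) = 84.00° ✗; |WC| = 13.20 ✓.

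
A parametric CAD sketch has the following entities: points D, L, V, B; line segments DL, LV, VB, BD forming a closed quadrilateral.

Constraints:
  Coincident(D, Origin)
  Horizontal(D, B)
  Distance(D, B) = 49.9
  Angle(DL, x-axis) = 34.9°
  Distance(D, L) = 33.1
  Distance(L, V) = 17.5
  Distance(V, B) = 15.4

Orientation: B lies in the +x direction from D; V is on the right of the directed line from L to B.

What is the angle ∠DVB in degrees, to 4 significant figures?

162.7°

Checks: |LV| = 17.50 ✓; |VB| = 15.40 ✓.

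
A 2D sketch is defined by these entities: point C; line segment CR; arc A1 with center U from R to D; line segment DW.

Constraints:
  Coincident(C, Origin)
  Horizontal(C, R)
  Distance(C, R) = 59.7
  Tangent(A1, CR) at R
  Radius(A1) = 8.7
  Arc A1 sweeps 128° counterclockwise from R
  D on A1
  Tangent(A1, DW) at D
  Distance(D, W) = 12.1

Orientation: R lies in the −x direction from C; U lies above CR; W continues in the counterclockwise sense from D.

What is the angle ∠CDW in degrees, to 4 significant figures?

142.9°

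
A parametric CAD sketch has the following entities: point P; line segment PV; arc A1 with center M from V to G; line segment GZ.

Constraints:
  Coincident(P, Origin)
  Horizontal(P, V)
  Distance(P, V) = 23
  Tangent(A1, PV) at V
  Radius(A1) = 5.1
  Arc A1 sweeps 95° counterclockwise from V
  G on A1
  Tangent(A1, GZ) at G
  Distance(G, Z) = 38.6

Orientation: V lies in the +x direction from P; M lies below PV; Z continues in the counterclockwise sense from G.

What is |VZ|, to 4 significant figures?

44.03

P is at the origin; P and V share the same y with |PV| = 23.0 and V on the +x side, so V = (23.00, 0.000). Tangency of A1 to PV means the radius MV is perpendicular to PV, so M = V + (0, -5.1) = (23.00, -5.100). On A1, V sits at bearing 90° from M; a 95° counterclockwise sweep puts G at bearing 185°, so G = M + 5.1·(cos 185°, sin 185°) = (17.92, -5.544). A1 meets GZ tangentially, so MG is at right angles to GZ, so GZ runs along (−sin 185°, cos 185°); with |GZ| = 38.6, Z = (21.28, -44.00). Then |VZ| = |Z − V| = 44.03.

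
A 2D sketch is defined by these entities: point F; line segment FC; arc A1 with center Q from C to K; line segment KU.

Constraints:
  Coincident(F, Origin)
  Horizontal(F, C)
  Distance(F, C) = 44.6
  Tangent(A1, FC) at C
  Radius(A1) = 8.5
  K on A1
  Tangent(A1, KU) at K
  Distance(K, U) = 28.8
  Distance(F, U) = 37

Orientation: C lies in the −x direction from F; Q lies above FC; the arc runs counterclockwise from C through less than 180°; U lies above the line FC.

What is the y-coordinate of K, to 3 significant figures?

4.23

Checks: |QK| = 8.500 ✓; ∠(QK, KU) = 90.00° ✓; |KU| = 28.80 ✓; |FU| = 37.00 ✓.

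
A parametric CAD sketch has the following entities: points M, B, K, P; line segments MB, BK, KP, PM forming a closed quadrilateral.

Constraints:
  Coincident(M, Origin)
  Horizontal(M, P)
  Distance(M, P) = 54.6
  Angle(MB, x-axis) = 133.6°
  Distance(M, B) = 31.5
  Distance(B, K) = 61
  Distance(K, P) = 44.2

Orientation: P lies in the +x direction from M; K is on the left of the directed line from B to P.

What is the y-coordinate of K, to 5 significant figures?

40.406

M is at the origin; M and P share the same y with |MP| = 54.6 and P in +x, so P = (54.6, 0). MB runs at 133.6° with |MB| = 31.5, so B = (-21.723, 22.811). K is determined by |BK| = 61.0 and |KP| = 44.2 together: it lies at the intersection of circle(B, 61.0) and circle(P, 44.2). With |BP| = 79.659, the foot of the radical line on BP is 50.923 from B and the perpendicular offset is √(61.0² − 50.923²) = 33.584. Taking the left-of-BP solution: K = (36.684, 40.406).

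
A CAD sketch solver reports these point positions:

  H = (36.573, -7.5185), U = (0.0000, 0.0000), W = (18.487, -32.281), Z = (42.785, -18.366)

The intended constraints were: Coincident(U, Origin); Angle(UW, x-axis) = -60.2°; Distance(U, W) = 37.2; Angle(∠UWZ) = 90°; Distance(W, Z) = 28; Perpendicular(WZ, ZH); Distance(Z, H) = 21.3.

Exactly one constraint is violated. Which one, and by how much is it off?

Distance(Z, H) = 21.3 — off by 8.80.

U = (0.00, 0.00) ✓; UW at -60.20° ✓; |UW| = 37.20 ✓; ∠UWZ = 90.00° ✓; |WZ| = 28.00 ✓; ∠(WZ, ZH) = 90.00° ✓; |ZH| = 12.50 ✗.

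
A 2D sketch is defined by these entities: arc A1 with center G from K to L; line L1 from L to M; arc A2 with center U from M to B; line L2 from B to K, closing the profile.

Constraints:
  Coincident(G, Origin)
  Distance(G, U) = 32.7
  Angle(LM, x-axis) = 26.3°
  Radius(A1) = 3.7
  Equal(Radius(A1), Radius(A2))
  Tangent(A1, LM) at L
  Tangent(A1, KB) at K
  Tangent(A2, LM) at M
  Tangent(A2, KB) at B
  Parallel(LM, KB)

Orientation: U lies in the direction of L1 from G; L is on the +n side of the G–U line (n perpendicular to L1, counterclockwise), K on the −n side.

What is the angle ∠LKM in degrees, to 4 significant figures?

77.25°

The slot axis is L1's direction at 26.3°, so u = (cos 26.3°, sin 26.3°) = (0.8965, 0.4431) and n = (−sin 26.3°, cos 26.3°) = (-0.4431, 0.8965). G is at the origin and U lies 32.7 along u from G, so U = 32.7·u = (29.32, 14.49). Tangency of A1 to both parallel lines with radius 3.7 puts L and K at G ± 3.7·n: L = (-1.639, 3.317), K = (1.639, -3.317). Equal radii place M and B the same way about U: M = U + 3.7·n = (27.68, 17.81), B = U − 3.7·n = (30.95, 11.17). Then cos ∠LKM = KL·KM / (|KL||KM|), giving 77.25°.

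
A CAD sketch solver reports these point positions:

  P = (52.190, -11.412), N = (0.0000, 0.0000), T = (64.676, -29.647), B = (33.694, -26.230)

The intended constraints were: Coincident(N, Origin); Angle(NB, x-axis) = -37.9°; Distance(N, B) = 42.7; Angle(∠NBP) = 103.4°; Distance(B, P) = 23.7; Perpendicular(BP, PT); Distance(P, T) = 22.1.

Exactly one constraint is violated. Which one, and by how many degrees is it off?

Perpendicular(BP, PT) — off by 4.30°.

N = (0.00, 0.00) ✓; NB at -37.90° ✓; |NB| = 42.70 ✓; ∠NBP = 103.4° ✓; |BP| = 23.70 ✓; ∠(BP, PT) = 94.30° ✗; |PT| = 22.10 ✓.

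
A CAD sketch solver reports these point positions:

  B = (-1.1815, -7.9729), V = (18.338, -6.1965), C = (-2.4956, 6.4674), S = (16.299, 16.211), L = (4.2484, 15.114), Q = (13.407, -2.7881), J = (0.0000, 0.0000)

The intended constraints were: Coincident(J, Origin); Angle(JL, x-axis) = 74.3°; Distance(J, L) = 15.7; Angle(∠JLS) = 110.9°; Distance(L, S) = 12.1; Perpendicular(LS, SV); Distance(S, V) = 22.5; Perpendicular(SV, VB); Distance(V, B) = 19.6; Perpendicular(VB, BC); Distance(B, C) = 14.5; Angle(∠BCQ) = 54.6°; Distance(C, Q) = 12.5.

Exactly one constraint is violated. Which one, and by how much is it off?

Distance(C, Q) = 12.5 — off by 5.90.

J = (0.00, 0.00) ✓; JL at 74.30° ✓; |JL| = 15.70 ✓; ∠JLS = 110.9° ✓; |LS| = 12.10 ✓; ∠(LS, SV) = 90.00° ✓; |SV| = 22.50 ✓; ∠(SV, VB) = 90.00° ✓; |VB| = 19.60 ✓; ∠(VB, BC) = 90.00° ✓; |BC| = 14.50 ✓; ∠BCQ = 54.60° ✓; |CQ| = 18.40 ✗.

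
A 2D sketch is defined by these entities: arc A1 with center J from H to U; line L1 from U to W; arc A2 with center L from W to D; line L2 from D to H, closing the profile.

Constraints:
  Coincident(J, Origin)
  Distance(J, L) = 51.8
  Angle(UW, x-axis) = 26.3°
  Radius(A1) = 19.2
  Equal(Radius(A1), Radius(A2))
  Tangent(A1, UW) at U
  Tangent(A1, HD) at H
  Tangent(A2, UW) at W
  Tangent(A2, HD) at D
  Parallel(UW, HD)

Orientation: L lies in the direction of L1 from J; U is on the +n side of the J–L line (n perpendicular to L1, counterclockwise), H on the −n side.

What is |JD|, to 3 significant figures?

55.2

The slot axis is L1's direction at 26.3°, so u = (cos 26.3°, sin 26.3°) = (0.896, 0.443) and n = (−sin 26.3°, cos 26.3°) = (-0.443, 0.896). J is at the origin and L lies 51.8 along u from J, so L = 51.8·u = (46.4, 23.0). Tangency of A1 to both parallel lines with radius 19.2 puts U and H at J ± 19.2·n: U = (-8.51, 17.2), H = (8.51, -17.2). Equal radii place W and D the same way about L: W = L + 19.2·n = (37.9, 40.2), D = L − 19.2·n = (54.9, 5.74). Then |JD| = |D − J| = 55.2.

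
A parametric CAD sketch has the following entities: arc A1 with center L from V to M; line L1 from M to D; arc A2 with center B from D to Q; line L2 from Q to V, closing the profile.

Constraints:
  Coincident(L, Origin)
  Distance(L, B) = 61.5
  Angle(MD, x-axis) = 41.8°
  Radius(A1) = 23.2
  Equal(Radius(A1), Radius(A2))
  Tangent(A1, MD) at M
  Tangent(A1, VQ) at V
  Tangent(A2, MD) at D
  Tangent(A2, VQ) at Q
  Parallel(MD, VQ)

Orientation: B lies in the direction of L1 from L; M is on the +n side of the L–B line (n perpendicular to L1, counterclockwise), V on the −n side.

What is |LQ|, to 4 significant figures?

65.73

Tangency of A1 to both parallel lines with radius 23.2 puts M and V at L ± 23.2·n: M = (-15.46, 17.30), V = (15.46, -17.30). Equal radii place D and Q the same way about B: D = B + 23.2·n = (30.38, 58.29), Q = B − 23.2·n = (61.31, 23.70). Then |LQ| = |Q − L| = 65.73.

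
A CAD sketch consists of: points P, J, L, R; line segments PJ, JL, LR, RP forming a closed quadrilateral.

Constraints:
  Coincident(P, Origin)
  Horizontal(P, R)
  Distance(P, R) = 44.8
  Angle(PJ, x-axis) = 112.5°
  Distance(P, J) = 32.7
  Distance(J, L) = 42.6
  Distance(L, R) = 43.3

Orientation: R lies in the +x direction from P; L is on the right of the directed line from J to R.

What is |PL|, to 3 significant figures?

9.96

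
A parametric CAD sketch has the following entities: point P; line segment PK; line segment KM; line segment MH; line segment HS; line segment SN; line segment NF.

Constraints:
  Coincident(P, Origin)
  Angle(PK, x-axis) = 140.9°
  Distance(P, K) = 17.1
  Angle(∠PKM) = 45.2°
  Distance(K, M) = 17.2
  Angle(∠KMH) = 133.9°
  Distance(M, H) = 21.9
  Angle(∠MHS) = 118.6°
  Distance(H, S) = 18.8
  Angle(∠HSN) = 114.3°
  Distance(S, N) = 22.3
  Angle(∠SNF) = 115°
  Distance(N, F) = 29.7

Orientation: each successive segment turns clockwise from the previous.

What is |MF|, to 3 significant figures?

30.4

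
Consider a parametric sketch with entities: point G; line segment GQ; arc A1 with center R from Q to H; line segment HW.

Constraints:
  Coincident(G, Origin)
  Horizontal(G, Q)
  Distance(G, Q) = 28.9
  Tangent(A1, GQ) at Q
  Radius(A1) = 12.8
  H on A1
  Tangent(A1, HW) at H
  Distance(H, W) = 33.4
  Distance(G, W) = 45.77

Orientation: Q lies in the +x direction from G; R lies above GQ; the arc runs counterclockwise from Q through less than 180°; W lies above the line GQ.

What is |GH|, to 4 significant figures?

43.50

G is at the origin; G and Q share the same y with |GQ| = 28.9 and Q on the +x side, so Q = (28.90, 0.000). Since A1 is tangent to GQ there, RQ ⟂ GQ, so R = Q + (0, 12.8) = (28.90, 12.80). Since RH ⟂ HW (tangency), |RW| = √(12.8² + 33.4²) = 35.77 regardless of where H sits on A1. So W lies on both circle(G, 45.77) and circle(R, 35.77); the above-GQ intersection is W = (11.81, 44.22). H is the foot of the tangent from W: H = (37.21, 22.54).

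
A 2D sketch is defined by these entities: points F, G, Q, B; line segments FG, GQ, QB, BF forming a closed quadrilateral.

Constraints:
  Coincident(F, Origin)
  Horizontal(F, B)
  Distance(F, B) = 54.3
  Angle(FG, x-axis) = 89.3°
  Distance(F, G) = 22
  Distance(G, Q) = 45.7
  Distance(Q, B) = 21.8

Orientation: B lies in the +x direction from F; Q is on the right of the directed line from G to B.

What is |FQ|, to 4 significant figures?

35.30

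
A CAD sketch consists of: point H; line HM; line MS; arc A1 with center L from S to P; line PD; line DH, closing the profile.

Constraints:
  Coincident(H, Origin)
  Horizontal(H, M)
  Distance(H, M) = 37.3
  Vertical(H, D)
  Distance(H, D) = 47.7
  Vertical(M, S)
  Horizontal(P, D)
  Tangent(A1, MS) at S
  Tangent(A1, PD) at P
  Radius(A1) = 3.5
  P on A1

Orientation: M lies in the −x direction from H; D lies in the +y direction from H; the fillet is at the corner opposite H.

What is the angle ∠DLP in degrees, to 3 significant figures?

84.1°

The virtual corner opposite H is at (-37.3, 47.7). The tangent condition forces LS to be normal to MS and the tangent condition forces LP to be normal to PD, with radius 3.5, so the center L sits 3.5 in from both sides at L = (-33.8, 44.2). That places the tangent points at S = (-37.3, 44.2) on MS and P = (-33.8, 47.7) on PD. Then cos ∠DLP = LD·LP / (|LD||LP|), giving 84.1°.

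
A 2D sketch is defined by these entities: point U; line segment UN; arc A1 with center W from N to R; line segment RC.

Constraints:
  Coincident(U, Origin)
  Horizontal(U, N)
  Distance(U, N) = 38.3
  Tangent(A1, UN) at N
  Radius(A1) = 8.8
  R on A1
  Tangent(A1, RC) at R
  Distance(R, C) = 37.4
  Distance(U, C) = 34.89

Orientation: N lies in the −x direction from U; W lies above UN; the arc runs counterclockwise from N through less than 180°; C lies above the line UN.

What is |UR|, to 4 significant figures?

31.42

Checks: U = (0.00, 0.00) ✓; |WN| = 8.800 ✓; |WR| = 8.800 ✓; ∠(WR, RC) = 90.00° ✓; |RC| = 37.40 ✓; |UC| = 34.89 ✓.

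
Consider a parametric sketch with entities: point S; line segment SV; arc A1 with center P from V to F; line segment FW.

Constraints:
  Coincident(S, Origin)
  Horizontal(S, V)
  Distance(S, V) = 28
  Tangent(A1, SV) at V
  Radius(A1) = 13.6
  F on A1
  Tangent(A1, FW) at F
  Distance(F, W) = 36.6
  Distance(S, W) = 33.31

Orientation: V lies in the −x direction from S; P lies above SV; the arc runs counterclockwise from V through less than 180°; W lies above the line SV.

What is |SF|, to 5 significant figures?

18.263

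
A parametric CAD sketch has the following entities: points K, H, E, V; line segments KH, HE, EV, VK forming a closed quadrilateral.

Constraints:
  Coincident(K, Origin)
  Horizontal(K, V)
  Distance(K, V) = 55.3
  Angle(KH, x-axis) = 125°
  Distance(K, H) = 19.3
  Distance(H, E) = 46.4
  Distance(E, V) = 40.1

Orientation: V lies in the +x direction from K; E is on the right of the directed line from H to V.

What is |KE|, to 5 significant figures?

27.332

K is at the origin; KV is horizontal with |KV| = 55.3 and V in +x, so V = (55.3, 0). KH runs at 125.0° with |KH| = 19.3, so H = (-11.070, 15.810). E is determined by |HE| = 46.4 and |EV| = 40.1 together: it lies at the intersection of circle(H, 46.4) and circle(V, 40.1). With |HV| = 68.227, the foot of the radical line on HV is 38.107 from H and the perpendicular offset is √(46.4² − 38.107²) = 26.473. Taking the right-of-HV solution: E = (19.866, -18.773).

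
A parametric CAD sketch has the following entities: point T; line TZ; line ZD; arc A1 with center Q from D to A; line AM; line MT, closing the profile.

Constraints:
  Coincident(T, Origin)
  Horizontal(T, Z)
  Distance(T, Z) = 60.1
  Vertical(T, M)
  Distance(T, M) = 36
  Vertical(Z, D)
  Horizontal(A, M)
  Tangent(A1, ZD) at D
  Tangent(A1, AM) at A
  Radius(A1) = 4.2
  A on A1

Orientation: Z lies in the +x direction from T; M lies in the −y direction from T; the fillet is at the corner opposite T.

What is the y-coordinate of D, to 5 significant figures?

-31.800

The virtual corner opposite T is at (60.100, -36.000). A1 meets ZD tangentially, so QD is at right angles to ZD and A1 meets AM tangentially, so QA is at right angles to AM, with radius 4.2, so the center Q sits 4.2 in from both sides at Q = (55.900, -31.800). That places the tangent points at D = (60.100, -31.800) on ZD and A = (55.900, -36.000) on AM. So D.y = -31.800.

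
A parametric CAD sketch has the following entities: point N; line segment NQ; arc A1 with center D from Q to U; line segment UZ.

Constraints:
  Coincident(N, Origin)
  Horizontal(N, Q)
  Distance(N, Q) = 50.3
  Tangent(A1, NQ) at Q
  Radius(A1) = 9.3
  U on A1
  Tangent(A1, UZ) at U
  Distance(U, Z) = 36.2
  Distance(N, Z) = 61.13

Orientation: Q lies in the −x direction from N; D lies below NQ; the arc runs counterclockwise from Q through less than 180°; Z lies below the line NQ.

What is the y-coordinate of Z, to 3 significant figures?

-45.5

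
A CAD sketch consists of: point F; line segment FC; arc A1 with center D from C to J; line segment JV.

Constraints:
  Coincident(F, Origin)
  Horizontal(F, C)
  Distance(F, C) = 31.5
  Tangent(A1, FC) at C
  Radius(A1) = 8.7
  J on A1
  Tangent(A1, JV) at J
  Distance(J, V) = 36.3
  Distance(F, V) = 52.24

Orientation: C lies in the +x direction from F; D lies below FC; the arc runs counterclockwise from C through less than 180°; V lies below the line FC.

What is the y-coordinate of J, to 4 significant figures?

-9.358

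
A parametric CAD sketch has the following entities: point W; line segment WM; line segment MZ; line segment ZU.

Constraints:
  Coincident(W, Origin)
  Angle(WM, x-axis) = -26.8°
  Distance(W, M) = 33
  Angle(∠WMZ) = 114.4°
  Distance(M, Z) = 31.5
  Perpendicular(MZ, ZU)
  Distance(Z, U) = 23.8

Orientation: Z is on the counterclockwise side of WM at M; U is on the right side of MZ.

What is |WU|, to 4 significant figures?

70.26

W is at the origin; WM runs at -26.8° with length 33.0, so M = 33.0·(cos -26.8°, sin -26.8°) = (29.46, -14.88). ∠WMZ = 114.4°, so MZ runs at -26.8° + (180° − 114.4°) = 38.80° from the x-axis; with |MZ| = 31.5, Z = M + 31.5·(cos 38.80°, sin 38.80°) = (54.00, 4.859). The perpendicularity gives ZU at right angles to MZ; with |ZU| = 23.8 on the right of MZ, U = Z + 23.8·(0.6266, -0.7793) = (68.92, -13.69). Then |WU| = |U − W| = 70.26.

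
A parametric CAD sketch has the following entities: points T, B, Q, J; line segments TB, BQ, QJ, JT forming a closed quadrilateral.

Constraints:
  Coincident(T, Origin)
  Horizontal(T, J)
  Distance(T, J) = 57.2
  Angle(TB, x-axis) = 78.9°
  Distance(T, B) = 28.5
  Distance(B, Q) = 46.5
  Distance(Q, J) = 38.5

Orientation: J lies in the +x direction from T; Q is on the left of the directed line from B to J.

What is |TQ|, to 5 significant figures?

63.505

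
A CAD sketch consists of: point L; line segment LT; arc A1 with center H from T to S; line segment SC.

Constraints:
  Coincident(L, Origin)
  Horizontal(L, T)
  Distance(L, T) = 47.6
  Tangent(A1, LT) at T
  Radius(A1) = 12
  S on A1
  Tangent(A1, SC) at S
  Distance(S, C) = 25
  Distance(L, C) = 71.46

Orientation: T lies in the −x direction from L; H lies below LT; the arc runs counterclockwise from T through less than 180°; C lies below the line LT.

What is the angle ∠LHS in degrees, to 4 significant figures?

160.6°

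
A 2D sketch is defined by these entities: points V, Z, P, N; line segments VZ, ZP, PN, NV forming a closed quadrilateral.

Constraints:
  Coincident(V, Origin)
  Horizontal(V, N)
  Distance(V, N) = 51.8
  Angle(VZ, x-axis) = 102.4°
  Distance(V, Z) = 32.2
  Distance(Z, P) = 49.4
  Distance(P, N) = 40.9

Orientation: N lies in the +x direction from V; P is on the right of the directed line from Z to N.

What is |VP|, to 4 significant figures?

19.02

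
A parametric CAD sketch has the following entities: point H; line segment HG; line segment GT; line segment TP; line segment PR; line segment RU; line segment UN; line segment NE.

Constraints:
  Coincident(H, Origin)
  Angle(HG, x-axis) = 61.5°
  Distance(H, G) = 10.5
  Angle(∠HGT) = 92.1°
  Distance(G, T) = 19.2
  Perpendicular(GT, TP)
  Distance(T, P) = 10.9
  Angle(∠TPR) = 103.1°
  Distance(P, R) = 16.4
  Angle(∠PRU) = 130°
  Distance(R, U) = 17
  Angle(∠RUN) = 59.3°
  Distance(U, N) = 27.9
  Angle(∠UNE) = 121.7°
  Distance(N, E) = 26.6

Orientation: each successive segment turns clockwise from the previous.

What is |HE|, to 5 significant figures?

37.376

∠RUN = 59.3° gives UN at -4.0000° from the x-axis; with |UN| = 27.9, N = (21.595, 7.9412). ∠UNE = 121.7° gives NE at -62.300° from the x-axis; with |NE| = 26.6, E = (33.960, -15.610). Then |HE| = |E − H| = 37.376.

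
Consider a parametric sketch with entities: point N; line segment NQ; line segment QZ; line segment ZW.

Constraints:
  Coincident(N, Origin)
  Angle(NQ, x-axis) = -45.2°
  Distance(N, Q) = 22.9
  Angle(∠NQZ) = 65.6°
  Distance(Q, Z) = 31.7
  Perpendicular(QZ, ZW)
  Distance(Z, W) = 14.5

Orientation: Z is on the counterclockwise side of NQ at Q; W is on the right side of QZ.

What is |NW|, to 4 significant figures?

41.77

N is at the origin; NQ runs at -45.2° with length 22.9, so Q = 22.9·(cos -45.2°, sin -45.2°) = (16.14, -16.25). ∠NQZ = 65.6°, so QZ runs at -45.2° + (180° − 65.6°) = 69.20° from the x-axis; with |QZ| = 31.7, Z = Q + 31.7·(cos 69.20°, sin 69.20°) = (27.39, 13.38). The perpendicularity gives ZW at right angles to QZ; with |ZW| = 14.5 on the right of QZ, W = Z + 14.5·(0.9348, -0.3551) = (40.95, 8.236). Then |NW| = |W − N| = 41.77.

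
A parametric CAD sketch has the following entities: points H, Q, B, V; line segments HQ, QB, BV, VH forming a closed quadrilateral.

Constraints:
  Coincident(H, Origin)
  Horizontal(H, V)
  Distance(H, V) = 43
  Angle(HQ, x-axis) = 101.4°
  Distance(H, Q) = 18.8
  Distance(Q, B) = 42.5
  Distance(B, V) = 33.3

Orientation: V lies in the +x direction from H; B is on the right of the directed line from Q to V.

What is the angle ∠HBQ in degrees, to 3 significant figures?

12.0°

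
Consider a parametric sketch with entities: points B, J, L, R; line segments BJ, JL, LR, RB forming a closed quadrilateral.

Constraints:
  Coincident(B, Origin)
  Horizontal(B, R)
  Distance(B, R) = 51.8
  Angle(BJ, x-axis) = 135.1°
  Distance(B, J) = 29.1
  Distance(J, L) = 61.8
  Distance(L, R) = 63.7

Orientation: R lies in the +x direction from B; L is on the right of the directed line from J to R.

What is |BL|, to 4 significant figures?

37.59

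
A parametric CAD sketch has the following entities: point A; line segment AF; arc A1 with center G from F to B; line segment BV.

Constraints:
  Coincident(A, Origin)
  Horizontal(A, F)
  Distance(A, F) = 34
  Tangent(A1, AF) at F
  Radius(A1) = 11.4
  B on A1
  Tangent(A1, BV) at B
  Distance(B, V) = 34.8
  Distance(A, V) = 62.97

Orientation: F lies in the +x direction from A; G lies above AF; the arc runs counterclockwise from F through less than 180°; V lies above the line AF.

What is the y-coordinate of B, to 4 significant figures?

12.60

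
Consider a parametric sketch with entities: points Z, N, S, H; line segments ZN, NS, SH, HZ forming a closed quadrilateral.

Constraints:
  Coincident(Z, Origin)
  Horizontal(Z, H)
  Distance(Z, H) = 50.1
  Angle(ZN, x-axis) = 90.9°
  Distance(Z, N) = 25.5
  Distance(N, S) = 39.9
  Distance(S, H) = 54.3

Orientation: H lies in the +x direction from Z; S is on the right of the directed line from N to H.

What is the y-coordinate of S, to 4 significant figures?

-14.36

Z is at the origin; Z and H share the same y with |ZH| = 50.1 and H in +x, so H = (50.1, 0). ZN runs at 90.9° with |ZN| = 25.5, so N = (-0.4005, 25.50). S is determined by |NS| = 39.9 and |SH| = 54.3 together: it lies at the intersection of circle(N, 39.9) and circle(H, 54.3). With |NH| = 56.57, the foot of the radical line on NH is 16.30 from N and the perpendicular offset is √(39.9² − 16.30²) = 36.42. Taking the right-of-NH solution: S = (-2.267, -14.36).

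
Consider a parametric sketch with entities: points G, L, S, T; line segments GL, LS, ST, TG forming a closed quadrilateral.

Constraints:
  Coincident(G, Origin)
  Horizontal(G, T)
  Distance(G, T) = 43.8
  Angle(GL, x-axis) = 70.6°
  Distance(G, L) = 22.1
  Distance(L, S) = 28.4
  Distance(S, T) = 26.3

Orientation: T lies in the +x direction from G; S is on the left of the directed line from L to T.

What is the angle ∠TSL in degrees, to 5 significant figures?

100.24°

G is at the origin; G and T share the same y with |GT| = 43.8 and T in +x, so T = (43.8, 0). GL runs at 70.6° with |GL| = 22.1, so L = (7.3408, 20.845). S is determined by |LS| = 28.4 and |ST| = 26.3 together: it lies at the intersection of circle(L, 28.4) and circle(T, 26.3). With |LT| = 41.998, the foot of the radical line on LT is 22.366 from L and the perpendicular offset is √(28.4² − 22.366²) = 17.502. Taking the left-of-LT solution: S = (35.444, 24.937).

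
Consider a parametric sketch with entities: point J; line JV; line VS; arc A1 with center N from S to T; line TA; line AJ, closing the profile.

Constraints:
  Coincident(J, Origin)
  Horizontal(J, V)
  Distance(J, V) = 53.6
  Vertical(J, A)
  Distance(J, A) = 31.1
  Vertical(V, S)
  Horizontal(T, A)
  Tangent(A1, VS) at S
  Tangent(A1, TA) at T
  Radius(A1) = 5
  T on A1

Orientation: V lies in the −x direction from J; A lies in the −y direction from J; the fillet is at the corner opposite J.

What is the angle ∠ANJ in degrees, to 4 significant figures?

34.11°

J and A share the same x with |JA| = 31.1 and A on the −y side, so A = (0.000, -31.10). The virtual corner opposite J is at (-53.60, -31.10). The tangent condition forces NS to be normal to VS and A1 meets TA tangentially, so NT is at right angles to TA, with radius 5.0, so the center N sits 5.0 in from both sides at N = (-48.60, -26.10). Then cos ∠ANJ = NA·NJ / (|NA||NJ|), giving 34.11°.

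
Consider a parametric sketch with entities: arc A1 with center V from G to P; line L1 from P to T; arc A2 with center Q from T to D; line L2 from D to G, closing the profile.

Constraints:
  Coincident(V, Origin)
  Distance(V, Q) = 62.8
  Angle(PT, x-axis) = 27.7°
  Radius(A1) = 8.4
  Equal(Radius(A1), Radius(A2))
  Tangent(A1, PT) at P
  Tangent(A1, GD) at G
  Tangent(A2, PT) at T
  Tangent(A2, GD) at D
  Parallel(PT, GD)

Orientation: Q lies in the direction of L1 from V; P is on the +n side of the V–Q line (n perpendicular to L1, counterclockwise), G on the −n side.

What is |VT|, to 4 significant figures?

63.36

The slot axis is L1's direction at 27.7°, so u = (cos 27.7°, sin 27.7°) = (0.8854, 0.4648) and n = (−sin 27.7°, cos 27.7°) = (-0.4648, 0.8854). V is at the origin and Q lies 62.8 along u from V, so Q = 62.8·u = (55.60, 29.19). Tangency of A1 to both parallel lines with radius 8.4 puts P and G at V ± 8.4·n: P = (-3.905, 7.437), G = (3.905, -7.437). Equal radii place T and D the same way about Q: T = Q + 8.4·n = (51.70, 36.63), D = Q − 8.4·n = (59.51, 21.75). Then |VT| = |T − V| = 63.36.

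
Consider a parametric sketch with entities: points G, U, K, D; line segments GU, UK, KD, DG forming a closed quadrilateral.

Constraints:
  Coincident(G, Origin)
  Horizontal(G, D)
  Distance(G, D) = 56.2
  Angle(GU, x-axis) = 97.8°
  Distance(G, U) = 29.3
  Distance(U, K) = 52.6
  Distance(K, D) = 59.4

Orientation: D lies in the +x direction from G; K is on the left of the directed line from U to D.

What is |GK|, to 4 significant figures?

70.08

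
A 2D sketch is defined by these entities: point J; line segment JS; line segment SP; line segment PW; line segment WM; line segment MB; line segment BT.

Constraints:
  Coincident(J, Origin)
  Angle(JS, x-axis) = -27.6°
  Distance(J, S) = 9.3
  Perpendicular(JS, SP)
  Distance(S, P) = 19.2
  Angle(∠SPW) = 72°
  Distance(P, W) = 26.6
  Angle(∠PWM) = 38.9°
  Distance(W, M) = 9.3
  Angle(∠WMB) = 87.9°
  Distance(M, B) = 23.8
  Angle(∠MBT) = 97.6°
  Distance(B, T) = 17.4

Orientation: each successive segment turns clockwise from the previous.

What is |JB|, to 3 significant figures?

30.2

J is at the origin; JS runs at -27.6° with length 9.3, so S = (8.24, -4.31). The perpendicularity gives SP at right angles to JS, so SP runs at -118°; with |SP| = 19.2, P = (-0.654, -21.3). ∠SPW = 72.0° gives PW at 134° from the x-axis; with |PW| = 26.6, W = (-19.3, -2.32). ∠PWM = 38.9° gives WM at -6.70° from the x-axis; with |WM| = 9.3, M = (-10.0, -3.40). ∠WMB = 87.9° gives MB at -98.8° from the x-axis; with |MB| = 23.8, B = (-13.7, -26.9). Then |JB| = |B − J| = 30.2.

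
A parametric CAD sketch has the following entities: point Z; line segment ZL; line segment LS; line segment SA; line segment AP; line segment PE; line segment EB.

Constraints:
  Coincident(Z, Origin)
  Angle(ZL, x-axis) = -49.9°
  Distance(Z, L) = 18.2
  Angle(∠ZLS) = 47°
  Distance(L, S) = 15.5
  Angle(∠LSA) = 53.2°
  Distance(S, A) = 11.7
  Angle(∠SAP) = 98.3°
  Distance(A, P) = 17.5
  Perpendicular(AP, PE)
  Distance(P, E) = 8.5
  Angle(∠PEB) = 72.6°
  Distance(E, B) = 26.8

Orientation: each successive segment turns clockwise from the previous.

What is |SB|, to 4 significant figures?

12.80

Z is at the origin; ZL runs at -49.9° with length 18.2, so L = (11.72, -13.92). ∠ZLS = 47.0° gives LS at 177.1° from the x-axis; with |LS| = 15.5, S = (-3.757, -13.14). ∠LSA = 53.2° gives SA at 50.30° from the x-axis; with |SA| = 11.7, A = (3.716, -4.135). ∠SAP = 98.3° gives AP at -31.40° from the x-axis; with |AP| = 17.5, P = (18.65, -13.25). The perpendicularity gives PE at right angles to AP, so PE runs at -121.4°; with |PE| = 8.5, E = (14.23, -20.51). ∠PEB = 72.6° gives EB at 131.2° from the x-axis; with |EB| = 26.8, B = (-3.428, -0.3435). Then |SB| = |B − S| = 12.80.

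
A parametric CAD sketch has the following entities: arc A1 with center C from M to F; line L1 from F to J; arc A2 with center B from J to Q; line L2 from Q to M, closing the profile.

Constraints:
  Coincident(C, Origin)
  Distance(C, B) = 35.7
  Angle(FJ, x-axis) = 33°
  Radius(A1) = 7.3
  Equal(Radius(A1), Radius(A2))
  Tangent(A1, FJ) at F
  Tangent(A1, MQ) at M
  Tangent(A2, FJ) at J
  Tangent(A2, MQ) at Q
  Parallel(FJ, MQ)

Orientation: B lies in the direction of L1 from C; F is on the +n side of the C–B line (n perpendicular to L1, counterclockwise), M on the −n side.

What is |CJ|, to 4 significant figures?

36.44

The slot axis is L1's direction at 33.0°, so u = (cos 33.0°, sin 33.0°) = (0.8387, 0.5446) and n = (−sin 33.0°, cos 33.0°) = (-0.5446, 0.8387). C is at the origin and B lies 35.7 along u from C, so B = 35.7·u = (29.94, 19.44). Tangency of A1 to both parallel lines with radius 7.3 puts F and M at C ± 7.3·n: F = (-3.976, 6.122), M = (3.976, -6.122). Equal radii place J and Q the same way about B: J = B + 7.3·n = (25.96, 25.57), Q = B − 7.3·n = (33.92, 13.32). Then |CJ| = |J − C| = 36.44.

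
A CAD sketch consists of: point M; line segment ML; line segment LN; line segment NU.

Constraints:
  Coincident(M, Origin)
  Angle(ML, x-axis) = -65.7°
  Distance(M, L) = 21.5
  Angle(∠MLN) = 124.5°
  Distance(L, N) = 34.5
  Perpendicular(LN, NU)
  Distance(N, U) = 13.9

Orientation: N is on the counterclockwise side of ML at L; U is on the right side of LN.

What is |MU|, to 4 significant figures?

56.38

M is at the origin; ML runs at -65.7° with length 21.5, so L = 21.5·(cos -65.7°, sin -65.7°) = (8.848, -19.60). ∠MLN = 124.5°, so LN runs at -65.7° + (180° − 124.5°) = -10.20° from the x-axis; with |LN| = 34.5, N = L + 34.5·(cos -10.20°, sin -10.20°) = (42.80, -25.70). LN ⟂ NU; with |NU| = 13.9 on the right of LN, U = N + 13.9·(-0.1771, -0.9842) = (40.34, -39.38). Then |MU| = |U − M| = 56.38.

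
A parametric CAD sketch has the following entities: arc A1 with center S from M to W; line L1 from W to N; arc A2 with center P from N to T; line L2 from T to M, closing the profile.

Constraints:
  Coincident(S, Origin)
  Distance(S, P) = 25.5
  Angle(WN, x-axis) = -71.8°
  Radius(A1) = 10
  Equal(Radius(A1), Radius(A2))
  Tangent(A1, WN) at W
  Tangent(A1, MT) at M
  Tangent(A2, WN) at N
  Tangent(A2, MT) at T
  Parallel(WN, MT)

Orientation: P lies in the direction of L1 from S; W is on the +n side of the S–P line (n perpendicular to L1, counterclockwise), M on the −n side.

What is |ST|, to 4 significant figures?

27.39

The slot axis is L1's direction at -71.8°, so u = (cos -71.8°, sin -71.8°) = (0.3123, -0.9500) and n = (−sin -71.8°, cos -71.8°) = (0.9500, 0.3123). S is at the origin and P lies 25.5 along u from S, so P = 25.5·u = (7.965, -24.22). Tangency of A1 to both parallel lines with radius 10.0 puts W and M at S ± 10.0·n: W = (9.500, 3.123), M = (-9.500, -3.123). Equal radii place N and T the same way about P: N = P + 10.0·n = (17.46, -21.10), T = P − 10.0·n = (-1.535, -27.35). Then |ST| = |T − S| = 27.39.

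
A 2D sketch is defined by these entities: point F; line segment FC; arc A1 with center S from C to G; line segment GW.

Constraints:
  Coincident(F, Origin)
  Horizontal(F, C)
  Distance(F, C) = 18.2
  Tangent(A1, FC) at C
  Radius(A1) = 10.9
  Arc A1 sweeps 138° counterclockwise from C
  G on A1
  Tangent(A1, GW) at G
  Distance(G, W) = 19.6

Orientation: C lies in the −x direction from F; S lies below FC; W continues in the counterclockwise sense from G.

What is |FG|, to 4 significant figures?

31.80

F is at the origin; F and C share the same y with |FC| = 18.2 and C on the −x side, so C = (-18.20, 0.000). A1 meets FC tangentially, so SC is at right angles to FC, so S = C + (0, -10.9) = (-18.20, -10.90). On A1, C sits at bearing 90° from S; a 138° counterclockwise sweep puts G at bearing 228°, so G = S + 10.9·(cos 228°, sin 228°) = (-25.49, -19.00). Then |FG| = |G − F| = 31.80.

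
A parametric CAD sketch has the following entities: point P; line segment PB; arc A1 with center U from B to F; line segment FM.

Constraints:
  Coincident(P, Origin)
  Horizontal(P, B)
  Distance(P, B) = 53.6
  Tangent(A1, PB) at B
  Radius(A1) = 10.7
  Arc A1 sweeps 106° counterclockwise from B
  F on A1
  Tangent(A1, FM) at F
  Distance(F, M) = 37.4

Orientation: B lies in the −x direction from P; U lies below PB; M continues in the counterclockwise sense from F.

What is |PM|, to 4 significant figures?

73.01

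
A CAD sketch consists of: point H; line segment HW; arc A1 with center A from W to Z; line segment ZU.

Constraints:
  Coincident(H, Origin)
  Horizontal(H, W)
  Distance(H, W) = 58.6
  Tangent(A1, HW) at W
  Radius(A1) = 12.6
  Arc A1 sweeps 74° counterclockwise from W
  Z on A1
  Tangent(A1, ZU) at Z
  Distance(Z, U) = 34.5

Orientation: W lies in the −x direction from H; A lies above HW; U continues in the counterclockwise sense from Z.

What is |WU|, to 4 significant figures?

47.50

H is at the origin; H and W share the same y with |HW| = 58.6 and W on the −x side, so W = (-58.60, 0.000). A1 meets HW tangentially, so AW is at right angles to HW, so A = W + (0, 12.6) = (-58.60, 12.60). On A1, W sits at bearing -90° from A; a 74° counterclockwise sweep puts Z at bearing -16°, so Z = A + 12.6·(cos -16°, sin -16°) = (-46.49, 9.127). Tangency of A1 to ZU means the radius AZ is perpendicular to ZU, so ZU runs along (−sin -16°, cos -16°); with |ZU| = 34.5, U = (-36.98, 42.29). Then |WU| = |U − W| = 47.50.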